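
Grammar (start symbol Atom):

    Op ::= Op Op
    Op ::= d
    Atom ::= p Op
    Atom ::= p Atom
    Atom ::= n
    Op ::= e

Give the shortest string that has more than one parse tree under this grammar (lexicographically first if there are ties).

length 1: no string has ≥2 trees
length 2: no string has ≥2 trees
length 3: no string has ≥2 trees
length 4: p d d d has 2 parse trees

Two derivations of p d d d:
  Atom ⇒ p Op ⇒ p Op Op ⇒ p Op Op Op ⇒ p d Op Op ⇒ p d d Op ⇒ p d d d
  Atom ⇒ p Op ⇒ p Op Op ⇒ p d Op ⇒ p d Op Op ⇒ p d d Op ⇒ p d d d

p d d d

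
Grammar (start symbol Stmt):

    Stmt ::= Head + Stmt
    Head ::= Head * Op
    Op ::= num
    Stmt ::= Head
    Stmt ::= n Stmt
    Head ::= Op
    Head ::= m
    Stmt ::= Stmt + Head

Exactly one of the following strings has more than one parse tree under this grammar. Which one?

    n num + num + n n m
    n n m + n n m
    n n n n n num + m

n n n n n num + m

n num + num + n n m: 1 tree
n n m + n n m: 1 tree
n n n n n num + m: 7 trees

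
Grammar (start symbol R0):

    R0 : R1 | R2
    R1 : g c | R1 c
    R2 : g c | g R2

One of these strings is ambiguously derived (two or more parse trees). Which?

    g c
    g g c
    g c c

g c: 2 trees
g g c: 1 tree
g c c: 1 tree

g c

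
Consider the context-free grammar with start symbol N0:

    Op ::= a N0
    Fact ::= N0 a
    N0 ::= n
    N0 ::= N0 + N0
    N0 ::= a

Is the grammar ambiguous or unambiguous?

Ambiguous

Witness: a + a + a

Derivation 1: N0 ⇒ N0 + N0 ⇒ N0 + N0 + N0 ⇒ a + N0 + N0 ⇒ a + a + N0 ⇒ a + a + a
Derivation 2: N0 ⇒ N0 + N0 ⇒ a + N0 ⇒ a + N0 + N0 ⇒ a + a + N0 ⇒ a + a + a

Two distinct leftmost derivations for the same string.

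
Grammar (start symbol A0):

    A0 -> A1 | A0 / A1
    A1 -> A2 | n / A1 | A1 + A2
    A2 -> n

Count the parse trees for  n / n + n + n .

4

Parse trees for n / n + n + n:
  [A0 [A1 n / [A1 [A1 [A1 [A2 n]] + [A2 n]] + [A2 n]]]]
  [A0 [A1 [A1 n / [A1 [A1 [A2 n]] + [A2 n]]] + [A2 n]]]
  [A0 [A1 [A1 [A1 n / [A1 [A2 n]]] + [A2 n]] + [A2 n]]]
  [A0 [A0 [A1 [A2 n]]] / [A1 [A1 [A1 [A2 n]] + [A2 n]] + [A2 n]]]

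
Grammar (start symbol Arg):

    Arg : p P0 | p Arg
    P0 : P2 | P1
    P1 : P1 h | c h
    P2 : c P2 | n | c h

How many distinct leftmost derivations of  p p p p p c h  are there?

Parse trees for p p p p p c h:
  [Arg p [Arg p [Arg p [Arg p [Arg p [P0 [P2 c h]]]]]]]
  [Arg p [Arg p [Arg p [Arg p [Arg p [P0 [P1 c h]]]]]]]

2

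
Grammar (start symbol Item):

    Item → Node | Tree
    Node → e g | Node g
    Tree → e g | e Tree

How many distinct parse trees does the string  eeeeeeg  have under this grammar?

Parse trees for eeeeeeg:
  [Item [Tree e [Tree e [Tree e [Tree e [Tree e [Tree e g]]]]]]]

1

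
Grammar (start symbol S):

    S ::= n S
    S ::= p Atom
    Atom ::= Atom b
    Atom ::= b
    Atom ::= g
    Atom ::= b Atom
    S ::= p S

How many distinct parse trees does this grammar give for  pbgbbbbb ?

Parse trees for pbgbbbbb:
  [S p [Atom [Atom [Atom [Atom [Atom [Atom b [Atom g]] b] b] b] b] b]]
  [S p [Atom [Atom [Atom [Atom [Atom b [Atom [Atom g] b]] b] b] b] b]]
  [S p [Atom [Atom [Atom [Atom b [Atom [Atom [Atom g] b] b]] b] b] b]]
  [S p [Atom [Atom [Atom b [Atom [Atom [Atom [Atom g] b] b] b]] b] b]]
  [S p [Atom [Atom b [Atom [Atom [Atom [Atom [Atom g] b] b] b] b]] b]]
  [S p [Atom b [Atom [Atom [Atom [Atom [Atom [Atom g] b] b] b] b] b]]]

6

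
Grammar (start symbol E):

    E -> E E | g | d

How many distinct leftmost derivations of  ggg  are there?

2

Parse trees for ggg:
  [E [E g] [E [E g] [E g]]]
  [E [E [E g] [E g]] [E g]]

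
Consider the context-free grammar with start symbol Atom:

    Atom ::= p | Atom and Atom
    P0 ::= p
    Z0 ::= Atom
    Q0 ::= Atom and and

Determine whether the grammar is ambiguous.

Ambiguous

Witness: p and p and p

Derivation 1: Atom ⇒ Atom and Atom ⇒ p and Atom ⇒ p and Atom and Atom ⇒ p and p and Atom ⇒ p and p and p
Derivation 2: Atom ⇒ Atom and Atom ⇒ Atom and Atom and Atom ⇒ p and Atom and Atom ⇒ p and p and Atom ⇒ p and p and p

Two distinct leftmost derivations for the same string.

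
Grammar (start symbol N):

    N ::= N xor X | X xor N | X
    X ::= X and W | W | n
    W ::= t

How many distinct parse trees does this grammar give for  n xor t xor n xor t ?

8

Parse trees for n xor t xor n xor t:
  [N [N [N [N [X n]] xor [X [W t]]] xor [X n]] xor [X [W t]]]
  [N [N [N [X n] xor [N [X [W t]]]] xor [X n]] xor [X [W t]]]
  [N [N [X n] xor [N [N [X [W t]]] xor [X n]]] xor [X [W t]]]
  [N [N [X n] xor [N [X [W t]] xor [N [X n]]]] xor [X [W t]]]
  [N [X n] xor [N [N [N [X [W t]]] xor [X n]] xor [X [W t]]]]
  [N [X n] xor [N [N [X [W t]] xor [N [X n]]] xor [X [W t]]]]
  [N [X n] xor [N [X [W t]] xor [N [N [X n]] xor [X [W t]]]]]
  [N [X n] xor [N [X [W t]] xor [N [X n] xor [N [X [W t]]]]]]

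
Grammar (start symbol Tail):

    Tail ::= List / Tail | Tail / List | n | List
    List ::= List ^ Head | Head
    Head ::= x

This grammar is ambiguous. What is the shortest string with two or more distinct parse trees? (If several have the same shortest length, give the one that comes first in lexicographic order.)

x / x

length 1: no string has ≥2 trees
length 3: x / x has 2 parse trees

Two derivations of x / x:
  Tail ⇒ List / Tail ⇒ Head / Tail ⇒ x / Tail ⇒ x / List ⇒ x / Head ⇒ x / x
  Tail ⇒ Tail / List ⇒ List / List ⇒ Head / List ⇒ x / List ⇒ x / Head ⇒ x / x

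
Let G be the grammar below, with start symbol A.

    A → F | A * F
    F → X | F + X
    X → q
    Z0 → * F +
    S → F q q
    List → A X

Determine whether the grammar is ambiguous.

(Z0, S, List are unreachable from A, so their rules don't affect L(A).) This is a standard precedence ladder (A over F over X), with each level left-recursive on its own operator ('*' at A, '+' at F). That structure is LR(1), hence unambiguous.

Unambiguous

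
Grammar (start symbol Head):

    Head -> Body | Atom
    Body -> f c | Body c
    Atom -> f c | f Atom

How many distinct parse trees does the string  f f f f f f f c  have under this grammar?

Parse trees for f f f f f f f c:
  [Head [Atom f [Atom f [Atom f [Atom f [Atom f [Atom f [Atom f c]]]]]]]]

1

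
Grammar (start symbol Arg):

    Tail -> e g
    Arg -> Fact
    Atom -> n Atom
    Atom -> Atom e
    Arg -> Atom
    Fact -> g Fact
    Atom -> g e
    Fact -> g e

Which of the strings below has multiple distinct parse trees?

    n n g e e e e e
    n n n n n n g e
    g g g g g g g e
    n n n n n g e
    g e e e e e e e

n n g e e e e e: 15 trees
n n n n n n g e: 1 tree
g g g g g g g e: 1 tree
n n n n n g e: 1 tree
g e e e e e e e: 1 tree

n n g e e e e e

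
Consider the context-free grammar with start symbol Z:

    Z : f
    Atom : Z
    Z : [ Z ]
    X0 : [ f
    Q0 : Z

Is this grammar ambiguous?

(X0, Q0, Atom are unreachable from Z, so their rules don't affect L(Z).) Each string is a nest of matched brackets around a single atom. An opening bracket forces the recursive rule; an atom forces the base rule.

Unambiguous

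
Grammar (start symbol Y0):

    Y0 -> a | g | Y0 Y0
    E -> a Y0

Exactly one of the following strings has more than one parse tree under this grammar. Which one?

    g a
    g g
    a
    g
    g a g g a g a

g a g g a g a

g a: 1 tree
g g: 1 tree
a: 1 tree
g: 1 tree
g a g g a g a: 132 trees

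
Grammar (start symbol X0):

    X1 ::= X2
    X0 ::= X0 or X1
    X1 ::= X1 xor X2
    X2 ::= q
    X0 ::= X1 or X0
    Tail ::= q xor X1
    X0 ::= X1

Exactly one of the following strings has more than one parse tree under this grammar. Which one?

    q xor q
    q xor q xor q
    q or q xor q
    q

q or q xor q

q xor q: 1 tree
q xor q xor q: 1 tree
q or q xor q: 2 trees
q: 1 tree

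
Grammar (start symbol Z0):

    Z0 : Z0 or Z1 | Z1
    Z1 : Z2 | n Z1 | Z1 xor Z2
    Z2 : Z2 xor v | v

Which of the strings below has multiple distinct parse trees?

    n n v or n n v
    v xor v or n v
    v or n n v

v xor v or n v

n n v or n n v: 1 tree
v xor v or n v: 2 trees
v or n n v: 1 tree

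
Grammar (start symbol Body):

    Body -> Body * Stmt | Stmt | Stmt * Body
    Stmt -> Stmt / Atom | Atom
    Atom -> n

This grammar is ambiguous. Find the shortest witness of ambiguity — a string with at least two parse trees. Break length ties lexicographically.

length 1: no string has ≥2 trees
length 3: n * n has 2 parse trees

Two derivations of n * n:
  Body ⇒ Body * Stmt ⇒ Stmt * Stmt ⇒ Atom * Stmt ⇒ n * Stmt ⇒ n * Atom ⇒ n * n
  Body ⇒ Stmt * Body ⇒ Atom * Body ⇒ n * Body ⇒ n * Stmt ⇒ n * Atom ⇒ n * n

n * n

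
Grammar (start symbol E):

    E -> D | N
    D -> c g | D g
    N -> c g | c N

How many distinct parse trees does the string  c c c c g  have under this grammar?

Parse trees for c c c c g:
  [E [N c [N c [N c [N c g]]]]]

1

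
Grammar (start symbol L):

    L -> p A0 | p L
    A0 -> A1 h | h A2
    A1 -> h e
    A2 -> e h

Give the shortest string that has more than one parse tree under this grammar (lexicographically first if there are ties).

length 4: p h e h has 2 parse trees

Two derivations of p h e h:
  L ⇒ p A0 ⇒ p A1 h ⇒ p h e h
  L ⇒ p A0 ⇒ p h A2 ⇒ p h e h

p h e h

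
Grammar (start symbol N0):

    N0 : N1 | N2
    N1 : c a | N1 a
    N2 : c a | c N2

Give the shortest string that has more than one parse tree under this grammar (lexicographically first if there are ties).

length 2: c a has 2 parse trees

Two derivations of c a:
  N0 ⇒ N1 ⇒ c a
  N0 ⇒ N2 ⇒ c a

c a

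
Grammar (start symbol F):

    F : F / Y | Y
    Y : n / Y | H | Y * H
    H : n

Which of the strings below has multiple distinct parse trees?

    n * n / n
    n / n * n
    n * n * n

n / n * n

n * n / n: 1 tree
n / n * n: 3 trees
n * n * n: 1 tree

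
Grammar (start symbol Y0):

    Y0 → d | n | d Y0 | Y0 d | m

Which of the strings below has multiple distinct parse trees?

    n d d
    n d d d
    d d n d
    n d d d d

n d d: 1 tree
n d d d: 1 tree
d d n d: 3 trees
n d d d d: 1 tree

d d n d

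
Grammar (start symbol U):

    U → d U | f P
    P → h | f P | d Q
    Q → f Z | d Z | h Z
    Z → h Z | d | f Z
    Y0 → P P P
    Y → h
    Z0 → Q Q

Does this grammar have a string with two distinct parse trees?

Unambiguous

Only U, P, Q, Z are reachable from U; ignoring the rest: Restricted to the reachable nonterminals, every rule has the form A → t or A → t B, and no two rules for the same A share a first terminal. The grammar encodes a DFA — one run per string.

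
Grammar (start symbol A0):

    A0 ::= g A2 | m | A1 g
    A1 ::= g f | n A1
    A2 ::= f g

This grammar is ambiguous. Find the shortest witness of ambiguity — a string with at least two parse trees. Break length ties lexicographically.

g f g

length 1: no string has ≥2 trees
length 3: g f g has 2 parse trees

Two derivations of g f g:
  A0 ⇒ g A2 ⇒ g f g
  A0 ⇒ A1 g ⇒ g f g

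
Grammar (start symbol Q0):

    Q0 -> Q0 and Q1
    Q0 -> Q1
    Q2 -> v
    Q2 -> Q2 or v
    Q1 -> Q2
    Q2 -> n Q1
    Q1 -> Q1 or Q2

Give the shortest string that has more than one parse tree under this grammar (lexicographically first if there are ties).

v or v

length 1: no string has ≥2 trees
length 2: no string has ≥2 trees
length 3: v or v has 2 parse trees

Two derivations of v or v:
  Q0 ⇒ Q1 ⇒ Q2 ⇒ Q2 or v ⇒ v or v
  Q0 ⇒ Q1 ⇒ Q1 or Q2 ⇒ Q2 or Q2 ⇒ v or Q2 ⇒ v or v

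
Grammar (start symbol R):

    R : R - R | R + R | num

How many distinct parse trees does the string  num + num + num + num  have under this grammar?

5

Parse trees for num + num + num + num:
  [R [R num] + [R [R num] + [R [R num] + [R num]]]]
  [R [R num] + [R [R [R num] + [R num]] + [R num]]]
  [R [R [R num] + [R num]] + [R [R num] + [R num]]]
  [R [R [R num] + [R [R num] + [R num]]] + [R num]]
  [R [R [R [R num] + [R num]] + [R num]] + [R num]]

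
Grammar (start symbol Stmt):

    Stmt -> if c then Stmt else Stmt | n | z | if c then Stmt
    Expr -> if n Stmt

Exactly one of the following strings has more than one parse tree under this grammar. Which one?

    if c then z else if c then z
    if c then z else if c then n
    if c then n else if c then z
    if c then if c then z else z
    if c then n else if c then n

if c then if c then z else z

if c then z else if c then z: 1 tree
if c then z else if c then n: 1 tree
if c then n else if c then z: 1 tree
if c then if c then z else z: 2 trees
if c then n else if c then n: 1 tree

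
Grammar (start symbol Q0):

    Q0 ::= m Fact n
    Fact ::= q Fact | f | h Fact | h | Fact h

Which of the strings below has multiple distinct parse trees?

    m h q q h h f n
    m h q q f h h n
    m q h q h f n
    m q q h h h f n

m h q q f h h n

m h q q h h f n: 1 tree
m h q q f h h n: 10 trees
m q h q h f n: 1 tree
m q q h h h f n: 1 tree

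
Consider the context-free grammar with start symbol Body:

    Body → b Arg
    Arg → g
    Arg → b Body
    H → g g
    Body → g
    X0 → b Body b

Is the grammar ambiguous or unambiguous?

Unambiguous

Only Body, Arg are reachable from Body; ignoring the rest: Restricted to the reachable nonterminals, every rule has the form A → t or A → t B, and no two rules for the same A share a first terminal. The grammar encodes a DFA — one run per string.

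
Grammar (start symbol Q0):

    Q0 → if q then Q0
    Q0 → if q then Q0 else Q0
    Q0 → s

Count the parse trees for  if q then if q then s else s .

Parse trees for if q then if q then s else s:
  [Q0 if q then [Q0 if q then [Q0 s] else [Q0 s]]]
  [Q0 if q then [Q0 if q then [Q0 s]] else [Q0 s]]

2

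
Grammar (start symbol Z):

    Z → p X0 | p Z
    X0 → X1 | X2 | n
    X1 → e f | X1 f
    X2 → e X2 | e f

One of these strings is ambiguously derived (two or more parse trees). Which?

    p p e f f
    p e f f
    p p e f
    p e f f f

p p e f

p p e f f: 1 tree
p e f f: 1 tree
p p e f: 2 trees
p e f f f: 1 tree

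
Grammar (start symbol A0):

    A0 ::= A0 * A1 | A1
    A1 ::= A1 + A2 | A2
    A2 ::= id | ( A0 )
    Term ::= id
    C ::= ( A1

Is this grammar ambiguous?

Unambiguous

Only A0, A1, A2 are reachable from A0; ignoring the rest: The grammar is stratified — A0 handles '*' (left-recursive), A1 handles '+', A2 atoms. Each operator has a fixed associativity and precedence level, so every string has one parse.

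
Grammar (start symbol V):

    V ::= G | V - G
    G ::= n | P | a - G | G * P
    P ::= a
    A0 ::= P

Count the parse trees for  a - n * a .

3

Parse trees for a - n * a:
  [V [G a - [G [G n] * [P a]]]]
  [V [G [G a - [G n]] * [P a]]]
  [V [V [G [P a]]] - [G [G n] * [P a]]]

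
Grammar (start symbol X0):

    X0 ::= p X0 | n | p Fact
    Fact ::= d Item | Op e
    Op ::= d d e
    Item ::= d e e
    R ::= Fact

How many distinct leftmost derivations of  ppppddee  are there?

2

Parse trees for ppppddee:
  [X0 p [X0 p [X0 p [X0 p [Fact d [Item d e e]]]]]]
  [X0 p [X0 p [X0 p [X0 p [Fact [Op d d e] e]]]]]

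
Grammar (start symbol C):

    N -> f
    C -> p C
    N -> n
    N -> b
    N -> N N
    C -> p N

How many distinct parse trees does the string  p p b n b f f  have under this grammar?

Parse trees for p p b n b f f (showing first 6 of 14):
  [C p [C p [N [N b] [N [N n] [N [N b] [N [N f] [N f]]]]]]]
  [C p [C p [N [N b] [N [N n] [N [N [N b] [N f]] [N f]]]]]]
  [C p [C p [N [N b] [N [N [N n] [N b]] [N [N f] [N f]]]]]]
  [C p [C p [N [N b] [N [N [N n] [N [N b] [N f]]] [N f]]]]]
  [C p [C p [N [N b] [N [N [N [N n] [N b]] [N f]] [N f]]]]]
  [C p [C p [N [N [N b] [N n]] [N [N b] [N [N f] [N f]]]]]]

14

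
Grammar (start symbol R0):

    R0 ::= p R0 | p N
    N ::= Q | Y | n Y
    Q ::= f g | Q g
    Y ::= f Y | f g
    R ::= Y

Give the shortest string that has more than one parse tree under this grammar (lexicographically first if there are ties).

p f g

length 3: p f g has 2 parse trees

Two derivations of p f g:
  R0 ⇒ p N ⇒ p Q ⇒ p f g
  R0 ⇒ p N ⇒ p Y ⇒ p f g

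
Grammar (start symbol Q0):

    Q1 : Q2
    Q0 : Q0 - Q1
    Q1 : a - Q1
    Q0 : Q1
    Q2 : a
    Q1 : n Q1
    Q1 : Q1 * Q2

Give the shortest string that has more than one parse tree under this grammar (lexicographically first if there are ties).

length 1: no string has ≥2 trees
length 2: no string has ≥2 trees
length 3: a - a has 2 parse trees

Two derivations of a - a:
  Q0 ⇒ Q0 - Q1 ⇒ Q1 - Q1 ⇒ Q2 - Q1 ⇒ a - Q1 ⇒ a - Q2 ⇒ a - a
  Q0 ⇒ Q1 ⇒ a - Q1 ⇒ a - Q2 ⇒ a - a

a - a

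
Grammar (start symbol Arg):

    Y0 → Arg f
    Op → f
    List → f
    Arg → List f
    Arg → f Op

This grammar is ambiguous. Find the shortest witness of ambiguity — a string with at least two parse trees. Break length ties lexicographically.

length 2: f f has 2 parse trees

Two derivations of f f:
  Arg ⇒ List f ⇒ f f
  Arg ⇒ f Op ⇒ f f

f f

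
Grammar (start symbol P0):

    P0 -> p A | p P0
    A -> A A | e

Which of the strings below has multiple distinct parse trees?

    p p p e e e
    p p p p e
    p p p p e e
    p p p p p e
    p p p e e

p p p e e e

p p p e e e: 2 trees
p p p p e: 1 tree
p p p p e e: 1 tree
p p p p p e: 1 tree
p p p e e: 1 tree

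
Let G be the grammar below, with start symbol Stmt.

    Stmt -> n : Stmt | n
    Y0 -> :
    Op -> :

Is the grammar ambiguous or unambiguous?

Unambiguous

(Y0, Op are unreachable from Stmt, so their rules don't affect L(Stmt).) Right-recursive list with a separator: after each atom, whether the separator follows determines the rule. One parse per string.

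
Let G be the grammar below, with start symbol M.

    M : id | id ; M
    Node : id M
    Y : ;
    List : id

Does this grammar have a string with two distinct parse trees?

Unambiguous

Only M is reachable from M; ignoring the rest: The reachable grammar is A → atom sep A | atom. Each atom is followed by either the separator (recurse) or end-of-string (stop) — no choice point.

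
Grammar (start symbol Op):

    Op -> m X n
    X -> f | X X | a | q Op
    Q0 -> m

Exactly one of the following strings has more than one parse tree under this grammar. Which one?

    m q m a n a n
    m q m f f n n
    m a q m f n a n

m a q m f n a n

m q m a n a n: 1 tree
m q m f f n n: 1 tree
m a q m f n a n: 2 trees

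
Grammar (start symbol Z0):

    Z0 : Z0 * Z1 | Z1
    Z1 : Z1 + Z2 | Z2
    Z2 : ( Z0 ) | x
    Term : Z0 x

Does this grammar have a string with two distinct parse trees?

Unambiguous

Only Z0, Z1, Z2 are reachable from Z0; ignoring the rest: Z0 → Z0 * Z1 | Z1  ;  Z1 → Z1 + Z2 | Z2  — a left-associative chain with Z2 at the bottom. Each string factors uniquely by precedence.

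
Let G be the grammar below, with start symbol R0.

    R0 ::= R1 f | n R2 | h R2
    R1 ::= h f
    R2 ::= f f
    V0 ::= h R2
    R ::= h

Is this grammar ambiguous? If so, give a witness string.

Witness: h f f

Derivation 1: R0 ⇒ R1 f ⇒ h f f
Derivation 2: R0 ⇒ h R2 ⇒ h f f

Two distinct leftmost derivations for the same string.

Ambiguous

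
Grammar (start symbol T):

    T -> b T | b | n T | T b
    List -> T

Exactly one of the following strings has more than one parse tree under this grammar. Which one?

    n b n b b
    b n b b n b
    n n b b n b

n b n b b: 5 trees
b n b b n b: 1 tree
n n b b n b: 1 tree

n b n b b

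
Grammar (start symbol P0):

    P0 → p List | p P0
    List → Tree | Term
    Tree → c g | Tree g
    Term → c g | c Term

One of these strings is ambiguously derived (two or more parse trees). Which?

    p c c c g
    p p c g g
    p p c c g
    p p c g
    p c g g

p p c g

p c c c g: 1 tree
p p c g g: 1 tree
p p c c g: 1 tree
p p c g: 2 trees
p c g g: 1 tree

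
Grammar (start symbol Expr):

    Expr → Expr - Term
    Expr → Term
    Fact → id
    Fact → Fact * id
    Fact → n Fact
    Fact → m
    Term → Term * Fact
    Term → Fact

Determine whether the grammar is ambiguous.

Ambiguous

Witness: id * id

Derivation 1: Expr ⇒ Term ⇒ Term * Fact ⇒ Fact * Fact ⇒ id * Fact ⇒ id * id
Derivation 2: Expr ⇒ Term ⇒ Fact ⇒ Fact * id ⇒ id * id

Two distinct leftmost derivations for the same string.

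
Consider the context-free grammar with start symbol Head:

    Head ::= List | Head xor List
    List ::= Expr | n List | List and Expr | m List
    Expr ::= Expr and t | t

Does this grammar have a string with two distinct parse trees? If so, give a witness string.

Ambiguous

Witness: t and t

Derivation 1: Head ⇒ List ⇒ Expr ⇒ Expr and t ⇒ t and t
Derivation 2: Head ⇒ List ⇒ List and Expr ⇒ Expr and Expr ⇒ t and Expr ⇒ t and t

Two distinct leftmost derivations for the same string.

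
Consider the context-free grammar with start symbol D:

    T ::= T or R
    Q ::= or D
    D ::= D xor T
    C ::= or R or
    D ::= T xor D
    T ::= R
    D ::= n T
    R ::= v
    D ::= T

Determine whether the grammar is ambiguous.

Ambiguous

Witness: v xor v

Derivation 1: D ⇒ D xor T ⇒ T xor T ⇒ R xor T ⇒ v xor T ⇒ v xor R ⇒ v xor v
Derivation 2: D ⇒ T xor D ⇒ R xor D ⇒ v xor D ⇒ v xor T ⇒ v xor R ⇒ v xor v

Two distinct leftmost derivations for the same string.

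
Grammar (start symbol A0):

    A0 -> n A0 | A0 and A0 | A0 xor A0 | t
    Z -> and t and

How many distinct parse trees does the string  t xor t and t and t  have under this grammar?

5

Parse trees for t xor t and t and t:
  [A0 [A0 [A0 t] xor [A0 t]] and [A0 [A0 t] and [A0 t]]]
  [A0 [A0 [A0 [A0 t] xor [A0 t]] and [A0 t]] and [A0 t]]
  [A0 [A0 [A0 t] xor [A0 [A0 t] and [A0 t]]] and [A0 t]]
  [A0 [A0 t] xor [A0 [A0 t] and [A0 [A0 t] and [A0 t]]]]
  [A0 [A0 t] xor [A0 [A0 [A0 t] and [A0 t]] and [A0 t]]]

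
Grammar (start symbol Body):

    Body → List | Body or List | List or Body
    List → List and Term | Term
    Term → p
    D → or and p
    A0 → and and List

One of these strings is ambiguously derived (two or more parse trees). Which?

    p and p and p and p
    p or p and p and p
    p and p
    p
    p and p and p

p or p and p and p

p and p and p and p: 1 tree
p or p and p and p: 2 trees
p and p: 1 tree
p: 1 tree
p and p and p: 1 tree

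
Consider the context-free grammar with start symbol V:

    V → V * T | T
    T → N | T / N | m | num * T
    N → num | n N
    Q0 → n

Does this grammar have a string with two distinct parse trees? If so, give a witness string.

Ambiguous

Witness: num * m

Derivation 1: V ⇒ V * T ⇒ T * T ⇒ N * T ⇒ num * T ⇒ num * m
Derivation 2: V ⇒ T ⇒ num * T ⇒ num * m

Two distinct leftmost derivations for the same string.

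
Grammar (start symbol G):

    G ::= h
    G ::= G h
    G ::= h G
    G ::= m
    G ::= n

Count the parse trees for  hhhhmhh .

Parse trees for hhhhmhh (showing first 6 of 15):
  [G [G [G h [G h [G h [G h [G m]]]]] h] h]
  [G [G h [G [G h [G h [G h [G m]]]] h]] h]
  [G [G h [G h [G [G h [G h [G m]]] h]]] h]
  [G [G h [G h [G h [G [G h [G m]] h]]]] h]
  [G [G h [G h [G h [G h [G [G m] h]]]]] h]
  [G h [G [G [G h [G h [G h [G m]]]] h] h]]

15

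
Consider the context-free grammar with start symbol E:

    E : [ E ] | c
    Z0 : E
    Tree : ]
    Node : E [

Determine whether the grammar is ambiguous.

Unambiguous

Only E is reachable from E; ignoring the rest: L(E) is { openⁿ atom closeⁿ : n ≥ 0 }. The bracket depth fixes n, and the derivation is forced at every step.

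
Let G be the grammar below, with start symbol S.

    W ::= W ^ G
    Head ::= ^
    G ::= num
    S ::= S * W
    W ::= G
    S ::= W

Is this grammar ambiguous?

Unambiguous

Only S, W, G are reachable from S; ignoring the rest: The grammar is stratified — S handles '*' (left-recursive), W handles '^', G atoms. Each operator has a fixed associativity and precedence level, so every string has one parse.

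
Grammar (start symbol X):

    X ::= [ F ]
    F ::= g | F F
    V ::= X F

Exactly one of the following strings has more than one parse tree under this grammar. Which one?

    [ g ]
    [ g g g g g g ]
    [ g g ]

[ g ]: 1 tree
[ g g g g g g ]: 42 trees
[ g g ]: 1 tree

[ g g g g g g ]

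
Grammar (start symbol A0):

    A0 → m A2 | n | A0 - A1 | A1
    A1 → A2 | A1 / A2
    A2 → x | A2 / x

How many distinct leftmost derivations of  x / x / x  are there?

4

Parse trees for x / x / x:
  [A0 [A1 [A2 [A2 [A2 x] / x] / x]]]
  [A0 [A1 [A1 [A2 x]] / [A2 [A2 x] / x]]]
  [A0 [A1 [A1 [A2 [A2 x] / x]] / [A2 x]]]
  [A0 [A1 [A1 [A1 [A2 x]] / [A2 x]] / [A2 x]]]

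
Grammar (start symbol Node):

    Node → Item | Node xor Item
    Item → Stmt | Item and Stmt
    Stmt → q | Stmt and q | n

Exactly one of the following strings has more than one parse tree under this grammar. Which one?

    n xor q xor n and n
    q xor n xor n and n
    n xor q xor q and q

n xor q xor n and n: 1 tree
q xor n xor n and n: 1 tree
n xor q xor q and q: 2 trees

n xor q xor q and q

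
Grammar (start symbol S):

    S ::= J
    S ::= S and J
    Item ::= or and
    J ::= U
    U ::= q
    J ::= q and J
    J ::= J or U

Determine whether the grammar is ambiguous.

Witness: q and q

Derivation 1: S ⇒ J ⇒ q and J ⇒ q and U ⇒ q and q
Derivation 2: S ⇒ S and J ⇒ J and J ⇒ U and J ⇒ q and J ⇒ q and U ⇒ q and q

Two distinct leftmost derivations for the same string.

Ambiguous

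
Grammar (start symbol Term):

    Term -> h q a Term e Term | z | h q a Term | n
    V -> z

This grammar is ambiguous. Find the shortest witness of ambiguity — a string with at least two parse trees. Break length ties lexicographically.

h q a h q a n e n

length 1: no string has ≥2 trees
length 4: no string has ≥2 trees
length 6: no string has ≥2 trees
length 7: no string has ≥2 trees
length 9: h q a h q a n e n has 2 parse trees

Two derivations of h q a h q a n e n:
  Term ⇒ h q a Term e Term ⇒ h q a h q a Term e Term ⇒ h q a h q a n e Term ⇒ h q a h q a n e n
  Term ⇒ h q a Term ⇒ h q a h q a Term e Term ⇒ h q a h q a n e Term ⇒ h q a h q a n e n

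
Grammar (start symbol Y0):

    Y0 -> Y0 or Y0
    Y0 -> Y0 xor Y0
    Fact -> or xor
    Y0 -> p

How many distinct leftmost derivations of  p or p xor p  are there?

2

Parse trees for p or p xor p:
  [Y0 [Y0 p] or [Y0 [Y0 p] xor [Y0 p]]]
  [Y0 [Y0 [Y0 p] or [Y0 p]] xor [Y0 p]]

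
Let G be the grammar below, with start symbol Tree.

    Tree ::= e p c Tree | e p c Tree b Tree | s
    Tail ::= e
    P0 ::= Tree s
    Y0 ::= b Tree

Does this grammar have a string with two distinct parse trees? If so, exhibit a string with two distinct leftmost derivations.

Ambiguous

Witness: e p c e p c s b s

Derivation 1: Tree ⇒ e p c Tree ⇒ e p c e p c Tree b Tree ⇒ e p c e p c s b Tree ⇒ e p c e p c s b s
Derivation 2: Tree ⇒ e p c Tree b Tree ⇒ e p c e p c Tree b Tree ⇒ e p c e p c s b Tree ⇒ e p c e p c s b s

Two distinct leftmost derivations for the same string.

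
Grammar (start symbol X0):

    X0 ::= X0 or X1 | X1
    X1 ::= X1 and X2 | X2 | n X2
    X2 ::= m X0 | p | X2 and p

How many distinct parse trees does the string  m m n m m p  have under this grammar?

Parse trees for m m n m m p:
  [X0 [X1 [X2 m [X0 [X1 [X2 m [X0 [X1 n [X2 m [X0 [X1 [X2 m [X0 [X1 [X2 p]]]]]]]]]]]]]]]

1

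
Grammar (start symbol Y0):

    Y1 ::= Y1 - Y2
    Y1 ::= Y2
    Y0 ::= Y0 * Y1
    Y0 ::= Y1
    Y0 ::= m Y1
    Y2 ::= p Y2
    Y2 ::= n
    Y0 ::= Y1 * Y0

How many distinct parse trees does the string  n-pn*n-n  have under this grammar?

Parse trees for n-pn*n-n:
  [Y0 [Y0 [Y1 [Y1 [Y2 n]] - [Y2 p [Y2 n]]]] * [Y1 [Y1 [Y2 n]] - [Y2 n]]]
  [Y0 [Y1 [Y1 [Y2 n]] - [Y2 p [Y2 n]]] * [Y0 [Y1 [Y1 [Y2 n]] - [Y2 n]]]]

2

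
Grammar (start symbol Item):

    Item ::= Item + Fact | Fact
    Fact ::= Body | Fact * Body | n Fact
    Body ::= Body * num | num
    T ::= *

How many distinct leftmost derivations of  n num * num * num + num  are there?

Parse trees for n num * num * num + num:
  [Item [Item [Fact [Fact n [Fact [Body num]]] * [Body [Body num] * num]]] + [Fact [Body num]]]
  [Item [Item [Fact [Fact [Fact n [Fact [Body num]]] * [Body num]] * [Body num]]] + [Fact [Body num]]]
  [Item [Item [Fact [Fact n [Fact [Body [Body num] * num]]] * [Body num]]] + [Fact [Body num]]]
  [Item [Item [Fact [Fact n [Fact [Fact [Body num]] * [Body num]]] * [Body num]]] + [Fact [Body num]]]
  [Item [Item [Fact n [Fact [Body [Body [Body num] * num] * num]]]] + [Fact [Body num]]]
  [Item [Item [Fact n [Fact [Fact [Body num]] * [Body [Body num] * num]]]] + [Fact [Body num]]]
  [Item [Item [Fact n [Fact [Fact [Body [Body num] * num]] * [Body num]]]] + [Fact [Body num]]]
  [Item [Item [Fact n [Fact [Fact [Fact [Body num]] * [Body num]] * [Body num]]]] + [Fact [Body num]]]

8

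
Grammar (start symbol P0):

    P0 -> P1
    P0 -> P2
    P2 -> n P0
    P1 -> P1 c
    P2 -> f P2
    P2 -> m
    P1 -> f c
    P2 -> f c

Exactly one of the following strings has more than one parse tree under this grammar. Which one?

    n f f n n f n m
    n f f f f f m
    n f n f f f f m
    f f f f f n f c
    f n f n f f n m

n f f n n f n m: 1 tree
n f f f f f m: 1 tree
n f n f f f f m: 1 tree
f f f f f n f c: 2 trees
f n f n f f n m: 1 tree

f f f f f n f c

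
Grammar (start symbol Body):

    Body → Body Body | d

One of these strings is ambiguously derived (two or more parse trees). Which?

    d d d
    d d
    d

d d d: 2 trees
d d: 1 tree
d: 1 tree

d d d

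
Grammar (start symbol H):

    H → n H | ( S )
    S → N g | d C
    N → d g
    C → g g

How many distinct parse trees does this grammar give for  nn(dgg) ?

2

Parse trees for nn(dgg):
  [H n [H n [H ( [S [N d g] g] )]]]
  [H n [H n [H ( [S d [C g g]] )]]]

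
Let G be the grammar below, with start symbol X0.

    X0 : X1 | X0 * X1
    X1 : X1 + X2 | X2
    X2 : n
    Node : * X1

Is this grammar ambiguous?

Unambiguous

Only X0, X1, X2 are reachable from X0; ignoring the rest: This is a standard precedence ladder (X0 over X1 over X2), with each level left-recursive on its own operator ('*' at X0, '+' at X1). That structure is LR(1), hence unambiguous.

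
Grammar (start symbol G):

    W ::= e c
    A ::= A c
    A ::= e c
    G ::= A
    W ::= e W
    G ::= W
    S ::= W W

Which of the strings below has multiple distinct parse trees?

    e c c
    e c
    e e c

e c

e c c: 1 tree
e c: 2 trees
e e c: 1 tree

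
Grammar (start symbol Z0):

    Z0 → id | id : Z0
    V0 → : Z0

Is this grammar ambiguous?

(V0 is unreachable from Z0, so its rules don't affect L(Z0).) Right-recursive list with a separator: after each atom, whether the separator follows determines the rule. One parse per string.

Unambiguous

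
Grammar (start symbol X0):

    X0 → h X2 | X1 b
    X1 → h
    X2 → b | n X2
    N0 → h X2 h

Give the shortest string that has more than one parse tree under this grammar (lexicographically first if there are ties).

h b

length 2: h b has 2 parse trees

Two derivations of h b:
  X0 ⇒ h X2 ⇒ h b
  X0 ⇒ X1 b ⇒ h b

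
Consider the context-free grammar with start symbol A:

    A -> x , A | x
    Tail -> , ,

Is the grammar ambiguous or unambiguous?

Only A is reachable from A; ignoring the rest: Right-recursive list with a separator: after each atom, whether the separator follows determines the rule. One parse per string.

Unambiguous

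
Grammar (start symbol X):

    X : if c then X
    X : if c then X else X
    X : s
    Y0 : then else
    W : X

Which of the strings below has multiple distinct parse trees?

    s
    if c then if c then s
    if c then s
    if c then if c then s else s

s: 1 tree
if c then if c then s: 1 tree
if c then s: 1 tree
if c then if c then s else s: 2 trees

if c then if c then s else s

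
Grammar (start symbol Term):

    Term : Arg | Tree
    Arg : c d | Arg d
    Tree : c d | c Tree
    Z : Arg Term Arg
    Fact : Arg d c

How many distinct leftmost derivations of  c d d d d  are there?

1

Parse trees for c d d d d:
  [Term [Arg [Arg [Arg [Arg c d] d] d] d]]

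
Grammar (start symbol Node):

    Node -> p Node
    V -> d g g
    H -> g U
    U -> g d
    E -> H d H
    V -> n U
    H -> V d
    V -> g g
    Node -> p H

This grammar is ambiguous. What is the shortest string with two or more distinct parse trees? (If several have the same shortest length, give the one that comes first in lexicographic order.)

p g g d

length 4: p g g d has 2 parse trees

Two derivations of p g g d:
  Node ⇒ p H ⇒ p g U ⇒ p g g d
  Node ⇒ p H ⇒ p V d ⇒ p g g d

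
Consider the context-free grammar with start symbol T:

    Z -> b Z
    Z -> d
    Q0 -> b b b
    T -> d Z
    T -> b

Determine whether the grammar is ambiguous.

Unambiguous

(Q0 is unreachable from T, so its rules don't affect L(T).) The reachable rules are right-linear with at most one rule per (nonterminal, next-terminal) pair. Each input token forces the next rule, so parsing is deterministic.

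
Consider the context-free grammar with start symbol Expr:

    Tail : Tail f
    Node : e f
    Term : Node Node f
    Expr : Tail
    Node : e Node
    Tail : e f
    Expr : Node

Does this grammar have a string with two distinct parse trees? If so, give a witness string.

Witness: e f

Derivation 1: Expr ⇒ Tail ⇒ e f
Derivation 2: Expr ⇒ Node ⇒ e f

Two distinct leftmost derivations for the same string.

Ambiguous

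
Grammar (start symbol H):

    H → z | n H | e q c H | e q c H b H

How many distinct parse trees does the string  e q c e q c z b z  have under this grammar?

Parse trees for e q c e q c z b z:
  [H e q c [H e q c [H z] b [H z]]]
  [H e q c [H e q c [H z]] b [H z]]

2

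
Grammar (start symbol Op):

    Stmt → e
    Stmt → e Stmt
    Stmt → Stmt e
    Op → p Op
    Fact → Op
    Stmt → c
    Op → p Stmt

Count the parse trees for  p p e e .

Parse trees for p p e e:
  [Op p [Op p [Stmt e [Stmt e]]]]
  [Op p [Op p [Stmt [Stmt e] e]]]

2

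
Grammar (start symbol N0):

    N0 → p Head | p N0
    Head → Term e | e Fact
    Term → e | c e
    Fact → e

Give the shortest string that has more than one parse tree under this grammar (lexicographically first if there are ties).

p e e

length 3: p e e has 2 parse trees

Two derivations of p e e:
  N0 ⇒ p Head ⇒ p Term e ⇒ p e e
  N0 ⇒ p Head ⇒ p e Fact ⇒ p e e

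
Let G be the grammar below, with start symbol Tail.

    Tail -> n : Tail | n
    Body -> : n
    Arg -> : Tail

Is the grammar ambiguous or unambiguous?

Unambiguous

Only Tail is reachable from Tail; ignoring the rest: The reachable grammar is A → atom sep A | atom. Each atom is followed by either the separator (recurse) or end-of-string (stop) — no choice point.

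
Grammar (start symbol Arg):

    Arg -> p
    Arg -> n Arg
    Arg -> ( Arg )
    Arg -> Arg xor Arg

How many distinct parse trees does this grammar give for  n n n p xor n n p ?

Parse trees for n n n p xor n n p:
  [Arg n [Arg n [Arg n [Arg [Arg p] xor [Arg n [Arg n [Arg p]]]]]]]
  [Arg n [Arg n [Arg [Arg n [Arg p]] xor [Arg n [Arg n [Arg p]]]]]]
  [Arg n [Arg [Arg n [Arg n [Arg p]]] xor [Arg n [Arg n [Arg p]]]]]
  [Arg [Arg n [Arg n [Arg n [Arg p]]]] xor [Arg n [Arg n [Arg p]]]]

4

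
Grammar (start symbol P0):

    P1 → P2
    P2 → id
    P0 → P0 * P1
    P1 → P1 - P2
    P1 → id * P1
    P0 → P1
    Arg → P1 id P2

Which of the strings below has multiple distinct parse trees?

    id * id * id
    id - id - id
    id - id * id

id * id * id

id * id * id: 4 trees
id - id - id: 1 tree
id - id * id: 1 tree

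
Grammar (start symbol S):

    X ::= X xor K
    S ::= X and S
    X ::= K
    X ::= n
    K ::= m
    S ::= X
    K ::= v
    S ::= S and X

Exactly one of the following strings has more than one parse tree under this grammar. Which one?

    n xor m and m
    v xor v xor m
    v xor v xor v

n xor m and m

n xor m and m: 2 trees
v xor v xor m: 1 tree
v xor v xor v: 1 tree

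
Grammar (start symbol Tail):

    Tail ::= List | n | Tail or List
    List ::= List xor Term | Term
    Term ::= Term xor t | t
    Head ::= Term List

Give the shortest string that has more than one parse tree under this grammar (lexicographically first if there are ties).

t xor t

length 1: no string has ≥2 trees
length 3: t xor t has 2 parse trees

Two derivations of t xor t:
  Tail ⇒ List ⇒ List xor Term ⇒ Term xor Term ⇒ t xor Term ⇒ t xor t
  Tail ⇒ List ⇒ Term ⇒ Term xor t ⇒ t xor t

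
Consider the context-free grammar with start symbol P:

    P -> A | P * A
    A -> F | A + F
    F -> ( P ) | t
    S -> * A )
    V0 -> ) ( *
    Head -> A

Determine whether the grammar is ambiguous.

Unambiguous

(S, V0, Head are unreachable from P, so their rules don't affect L(P).) The grammar is stratified — P handles '*' (left-recursive), A handles '+', F atoms. Each operator has a fixed associativity and precedence level, so every string has one parse.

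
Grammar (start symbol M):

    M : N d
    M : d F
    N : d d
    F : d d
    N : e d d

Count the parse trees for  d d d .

2

Parse trees for d d d:
  [M [N d d] d]
  [M d [F d d]]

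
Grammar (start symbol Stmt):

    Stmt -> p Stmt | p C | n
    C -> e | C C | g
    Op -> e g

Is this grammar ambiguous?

Ambiguous

Witness: p e e e

Derivation 1: Stmt ⇒ p C ⇒ p C C ⇒ p e C ⇒ p e C C ⇒ p e e C ⇒ p e e e
Derivation 2: Stmt ⇒ p C ⇒ p C C ⇒ p C C C ⇒ p e C C ⇒ p e e C ⇒ p e e e

Two distinct leftmost derivations for the same string.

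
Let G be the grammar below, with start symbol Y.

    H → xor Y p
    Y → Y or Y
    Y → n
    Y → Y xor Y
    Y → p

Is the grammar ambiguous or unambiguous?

Ambiguous

Witness: n or n or n

Derivation 1: Y ⇒ Y or Y ⇒ Y or Y or Y ⇒ n or Y or Y ⇒ n or n or Y ⇒ n or n or n
Derivation 2: Y ⇒ Y or Y ⇒ n or Y ⇒ n or Y or Y ⇒ n or n or Y ⇒ n or n or n

Two distinct leftmost derivations for the same string.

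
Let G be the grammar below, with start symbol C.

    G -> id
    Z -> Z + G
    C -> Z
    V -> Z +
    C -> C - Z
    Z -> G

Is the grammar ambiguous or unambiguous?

Only C, Z, G are reachable from C; ignoring the rest: The grammar is stratified — C handles '-' (left-recursive), Z handles '+', G atoms. Each operator has a fixed associativity and precedence level, so every string has one parse.

Unambiguous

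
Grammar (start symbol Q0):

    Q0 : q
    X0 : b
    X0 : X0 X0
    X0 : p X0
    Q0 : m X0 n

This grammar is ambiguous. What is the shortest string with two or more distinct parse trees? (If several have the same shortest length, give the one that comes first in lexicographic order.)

m b b b n

length 1: no string has ≥2 trees
length 3: no string has ≥2 trees
length 4: no string has ≥2 trees
length 5: m b b b n has 2 parse trees

Two derivations of m b b b n:
  Q0 ⇒ m X0 n ⇒ m X0 X0 n ⇒ m b X0 n ⇒ m b X0 X0 n ⇒ m b b X0 n ⇒ m b b b n
  Q0 ⇒ m X0 n ⇒ m X0 X0 n ⇒ m X0 X0 X0 n ⇒ m b X0 X0 n ⇒ m b b X0 n ⇒ m b b b n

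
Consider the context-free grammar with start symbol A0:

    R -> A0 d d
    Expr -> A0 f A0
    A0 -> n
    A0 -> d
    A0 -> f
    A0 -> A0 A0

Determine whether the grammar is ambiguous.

Ambiguous

Witness: d d d

Derivation 1: A0 ⇒ A0 A0 ⇒ d A0 ⇒ d A0 A0 ⇒ d d A0 ⇒ d d d
Derivation 2: A0 ⇒ A0 A0 ⇒ A0 A0 A0 ⇒ d A0 A0 ⇒ d d A0 ⇒ d d d

Two distinct leftmost derivations for the same string.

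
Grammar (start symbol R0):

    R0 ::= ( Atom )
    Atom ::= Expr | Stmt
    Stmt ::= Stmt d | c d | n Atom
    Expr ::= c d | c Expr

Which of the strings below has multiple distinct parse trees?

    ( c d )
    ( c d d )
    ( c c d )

( c d ): 2 trees
( c d d ): 1 tree
( c c d ): 1 tree

( c d )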